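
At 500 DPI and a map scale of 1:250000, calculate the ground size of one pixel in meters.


pixel_cm = 2.54 / 500 = 0.00508 cm
ground = pixel_cm * 250000 / 100 = 2.54 * 250000 / (500 * 100) = 635000 / 50000 = 12.7 m

12.7 m


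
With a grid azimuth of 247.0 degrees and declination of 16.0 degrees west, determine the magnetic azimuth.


magnetic azimuth = grid azimuth - declination (east +ve)
mag_az = 247.0 - -16.0 = 263.0 degrees

263.0 degrees


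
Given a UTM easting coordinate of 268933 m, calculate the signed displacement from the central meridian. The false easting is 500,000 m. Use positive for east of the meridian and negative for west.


displacement = 268933 - 500000 = -231067 m

-231067 m


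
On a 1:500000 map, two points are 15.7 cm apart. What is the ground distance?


ground = 15.7 cm * 500000 / 100 = 78500.0 m = 78.5 km

78.5 km


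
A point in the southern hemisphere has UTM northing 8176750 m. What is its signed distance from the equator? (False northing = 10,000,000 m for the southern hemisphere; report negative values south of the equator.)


For southern: actual = 8176750 - 10000000 = -1823250 m

-1823250 m


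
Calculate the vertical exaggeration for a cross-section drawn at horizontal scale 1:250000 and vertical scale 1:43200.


VE = horizontal_scale / vertical_scale = 250000 / 43200 ≈ 5.8

5.8x


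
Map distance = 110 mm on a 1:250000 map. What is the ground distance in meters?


ground = 110 mm * 250000 / 1000 = 27500.0 m

27500.0 m


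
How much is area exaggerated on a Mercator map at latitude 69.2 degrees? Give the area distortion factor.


area_distortion = 1/cos^2(69.2) = 7.93

7.93


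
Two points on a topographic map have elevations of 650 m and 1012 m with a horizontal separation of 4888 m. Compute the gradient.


gradient = (1012 - 650) / 4888 = 362 / 4888 = 0.0741

0.0741


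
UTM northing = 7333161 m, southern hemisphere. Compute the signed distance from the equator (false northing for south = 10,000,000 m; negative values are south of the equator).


For southern: actual = 7333161 - 10000000 = -2666839 m

-2666839 m


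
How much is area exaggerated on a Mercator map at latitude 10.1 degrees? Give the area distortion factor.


area_distortion = 1/cos^2(10.1) = 1.032

1.032


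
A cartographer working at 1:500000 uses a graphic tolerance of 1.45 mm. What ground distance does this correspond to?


ground = 1.45 mm * 500000 / 1000 = 725.0 m

725.0 m


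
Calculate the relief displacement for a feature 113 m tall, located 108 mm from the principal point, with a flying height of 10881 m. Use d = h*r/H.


d = h * r / H = 113 * 108 / 10881 = 1.12 mm

1.12 mm


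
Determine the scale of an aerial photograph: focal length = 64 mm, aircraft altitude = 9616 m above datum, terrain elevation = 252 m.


scale = f / (H - h) = 64 mm / 9364 m = 64 / 9364000 = 1:146313

1:146313


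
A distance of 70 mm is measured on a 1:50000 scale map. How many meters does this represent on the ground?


ground = 70 mm * 50000 / 1000 = 3500.0 m

3500.0 m


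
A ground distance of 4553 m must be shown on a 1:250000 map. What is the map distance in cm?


map_cm = 4553 * 100 / 250000 = 1.8212 cm ≈ 1.82 cm

1.82 cm


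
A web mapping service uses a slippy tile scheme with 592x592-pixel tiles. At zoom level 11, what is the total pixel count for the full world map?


tiles per axis = 2^11 = 2048
total tiles = 2048^2 = 4194304
pixels per axis = 2048 * 592 = 1212416
total pixels = 1212416^2 = 1469952557056

1469952557056 pixels


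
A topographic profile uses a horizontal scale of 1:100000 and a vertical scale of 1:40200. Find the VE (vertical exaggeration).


VE = horizontal_scale / vertical_scale = 100000 / 40200 ≈ 2.5

2.5x


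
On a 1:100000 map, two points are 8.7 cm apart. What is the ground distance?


ground = 8.7 cm * 100000 / 100 = 8700.0 m = 8.7 km

8.7 km


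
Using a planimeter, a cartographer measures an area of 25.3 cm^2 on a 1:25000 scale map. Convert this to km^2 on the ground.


ground_area = 25.3 * (25000/100)^2 = 1581250.0 m^2 = 1.58125 km^2 ≈ 1.581 km^2

1.581 km^2


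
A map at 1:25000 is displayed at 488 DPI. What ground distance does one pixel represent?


pixel_cm = 2.54 / 488 ≈ 0.005205 cm
ground = pixel_cm * 25000 / 100 = 2.54 * 25000 / (488 * 100) = 63500 / 48800 ≈ 1.3 m

1.3 m


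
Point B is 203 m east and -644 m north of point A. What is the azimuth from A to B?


az = atan2(203, -644) = 162.5 deg
adjusted to 0-360: 162.5 degrees

162.5 degrees


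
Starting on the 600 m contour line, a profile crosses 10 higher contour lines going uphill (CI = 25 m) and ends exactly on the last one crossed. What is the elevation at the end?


elevation = 600 + 10 * 25 = 850 m

850 m


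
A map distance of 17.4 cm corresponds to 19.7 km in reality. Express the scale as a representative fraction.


ground = 19.7 km = 1970000 cm; RF denominator = ground / map = 1970000 / 17.4 ≈ 113218; RF = 1:113218

1:113218


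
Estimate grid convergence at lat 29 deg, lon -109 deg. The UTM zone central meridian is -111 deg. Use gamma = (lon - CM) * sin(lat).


gamma = (-109 - -111) * sin(29) = 2 * 0.48481 = 0.97 degrees

0.97 degrees


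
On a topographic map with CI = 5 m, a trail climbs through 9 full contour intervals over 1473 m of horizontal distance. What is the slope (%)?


elevation change = 9 * 5 = 45 m
slope = 45 / 1473 * 100 = 3.1%

3.1%


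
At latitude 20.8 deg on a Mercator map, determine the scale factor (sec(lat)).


SF = 1 / cos(20.8) = 1 / 0.934826 = 1.07

1.07


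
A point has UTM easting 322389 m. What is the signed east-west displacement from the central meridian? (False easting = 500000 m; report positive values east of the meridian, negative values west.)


displacement = 322389 - 500000 = -177611 m

-177611 m


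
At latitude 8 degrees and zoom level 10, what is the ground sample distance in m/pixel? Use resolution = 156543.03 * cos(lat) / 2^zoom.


res = 156543.03 * cos(8) / 2^10 = 156543.03 * 0.99026807 / 1024 = 151.39 m/pixel

151.39 m/pixel


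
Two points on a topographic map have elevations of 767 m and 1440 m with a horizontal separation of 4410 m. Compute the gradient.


gradient = (1440 - 767) / 4410 = 673 / 4410 = 0.1526

0.1526


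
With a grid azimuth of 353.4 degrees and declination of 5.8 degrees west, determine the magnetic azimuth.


magnetic azimuth = grid azimuth - declination (east +ve)
mag_az = 353.4 - -5.8 = 359.2 degrees

359.2 degrees


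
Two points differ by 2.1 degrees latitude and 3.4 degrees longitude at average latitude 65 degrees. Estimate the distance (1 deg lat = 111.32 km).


dlat_km = 2.1 * 111.32 = 233.772
dlon_km = 3.4 * 111.32 * cos(65) ≈ 159.956
dist = sqrt(233.772^2 + 159.956^2) ≈ 283.3 km

283.3 km


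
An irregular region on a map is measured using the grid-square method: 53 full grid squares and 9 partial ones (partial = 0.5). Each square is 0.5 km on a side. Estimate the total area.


effective squares = 53 + 9 * 0.5 = 57.5
area = 57.5 * 0.25 = 14.375 km^2

14.375 km^2


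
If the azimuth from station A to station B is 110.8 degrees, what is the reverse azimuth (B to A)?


back azimuth = (110.8 + 180) mod 360 = 290.8 degrees

290.8 degrees


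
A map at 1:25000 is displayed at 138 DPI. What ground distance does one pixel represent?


pixel_cm = 2.54 / 138 ≈ 0.018406 cm
ground = pixel_cm * 25000 / 100 = 2.54 * 25000 / (138 * 100) = 63500 / 13800 ≈ 4.6 m

4.6 m


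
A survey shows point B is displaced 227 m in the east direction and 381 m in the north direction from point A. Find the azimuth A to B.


az = atan2(227, 381) = 30.8 deg
adjusted to 0-360: 30.8 degrees

30.8 degrees


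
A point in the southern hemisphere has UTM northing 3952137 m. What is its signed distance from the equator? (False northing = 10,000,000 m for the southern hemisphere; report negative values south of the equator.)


For southern: actual = 3952137 - 10000000 = -6047863 m

-6047863 m


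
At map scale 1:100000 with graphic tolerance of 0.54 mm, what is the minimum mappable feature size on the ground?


ground = 0.54 mm * 100000 / 1000 = 54.0 m

54.0 m


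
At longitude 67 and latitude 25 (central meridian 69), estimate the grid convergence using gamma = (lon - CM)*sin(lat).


gamma = (67 - 69) * sin(25) = -2 * 0.422618 = -0.845 degrees

-0.845 degrees


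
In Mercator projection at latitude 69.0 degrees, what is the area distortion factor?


area_distortion = 1/cos^2(69.0) = 7.786

7.786


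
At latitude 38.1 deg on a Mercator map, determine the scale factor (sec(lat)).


SF = 1 / cos(38.1) = 1 / 0.786935 = 1.271

1.271


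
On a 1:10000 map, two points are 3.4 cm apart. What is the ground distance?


ground = 3.4 cm * 10000 / 100 = 340.0 m

340.0 m


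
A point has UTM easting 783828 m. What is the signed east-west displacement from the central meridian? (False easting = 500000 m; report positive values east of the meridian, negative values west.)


displacement = 783828 - 500000 = 283828 m

283828 m


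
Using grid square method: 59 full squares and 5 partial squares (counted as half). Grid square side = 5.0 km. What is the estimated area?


effective squares = 59 + 5 * 0.5 = 61.5
area = 61.5 * 25.0 = 1537.5 km^2

1537.5 km^2


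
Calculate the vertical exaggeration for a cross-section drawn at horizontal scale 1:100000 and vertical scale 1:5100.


VE = horizontal_scale / vertical_scale = 100000 / 5100 ≈ 19.6

19.6x


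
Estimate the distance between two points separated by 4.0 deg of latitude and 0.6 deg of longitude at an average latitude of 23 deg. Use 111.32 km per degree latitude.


dlat_km = 4.0 * 111.32 = 445.28
dlon_km = 0.6 * 111.32 * cos(23) ≈ 61.482
dist = sqrt(445.28^2 + 61.482^2) ≈ 449.5 km

449.5 km


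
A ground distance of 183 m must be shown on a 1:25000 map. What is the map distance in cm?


map_cm = 183 * 100 / 25000 = 0.732 cm ≈ 0.73 cm

0.73 cm


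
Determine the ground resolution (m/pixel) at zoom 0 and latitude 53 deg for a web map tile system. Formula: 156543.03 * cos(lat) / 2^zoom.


res = 156543.03 * cos(53) / 2^0 = 156543.03 * 0.60181502 / 1 = 94209.95 m/pixel

94209.95 m/pixel


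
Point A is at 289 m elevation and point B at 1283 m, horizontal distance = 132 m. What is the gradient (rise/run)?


gradient = (1283 - 289) / 132 = 994 / 132 = 7.5303

7.5303


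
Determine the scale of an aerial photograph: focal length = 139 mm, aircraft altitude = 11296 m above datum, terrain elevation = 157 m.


scale = f / (H - h) = 139 mm / 11139 m = 139 / 11139000 = 1:80137

1:80137


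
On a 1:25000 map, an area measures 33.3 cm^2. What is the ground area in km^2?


ground_area = 33.3 * (25000/100)^2 = 2081250.0 m^2 = 2.08125 km^2 ≈ 2.081 km^2

2.081 km^2


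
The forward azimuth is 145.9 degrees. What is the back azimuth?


back azimuth = (145.9 + 180) mod 360 = 325.9 degrees

325.9 degrees


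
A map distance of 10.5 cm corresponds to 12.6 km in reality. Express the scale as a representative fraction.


ground = 12.6 km = 1260000 cm; RF denominator = ground / map = 1260000 / 10.5 = 120000; RF = 1:120000

1:120000


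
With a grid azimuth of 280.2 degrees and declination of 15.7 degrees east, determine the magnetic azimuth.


magnetic azimuth = grid azimuth - declination (east +ve)
mag_az = 280.2 - 15.7 = 264.5 degrees

264.5 degrees


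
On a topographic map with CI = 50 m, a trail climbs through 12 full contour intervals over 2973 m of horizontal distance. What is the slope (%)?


elevation change = 12 * 50 = 600 m
slope = 600 / 2973 * 100 = 20.2%

20.2%


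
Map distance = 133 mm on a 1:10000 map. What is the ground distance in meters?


ground = 133 mm * 10000 / 1000 = 1330.0 m

1330.0 m


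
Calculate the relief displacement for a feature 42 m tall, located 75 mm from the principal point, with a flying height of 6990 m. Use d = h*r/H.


d = h * r / H = 42 * 75 / 6990 = 0.45 mm

0.45 mm


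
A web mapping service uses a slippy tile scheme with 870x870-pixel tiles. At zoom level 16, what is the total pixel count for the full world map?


tiles per axis = 2^16 = 65536
total tiles = 65536^2 = 4294967296
pixels per axis = 65536 * 870 = 57016320
total pixels = 57016320^2 = 3250860746342400

3250860746342400 pixels


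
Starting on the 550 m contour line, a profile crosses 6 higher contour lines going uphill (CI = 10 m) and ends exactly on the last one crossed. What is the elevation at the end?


elevation = 550 + 6 * 10 = 610 m

610 m


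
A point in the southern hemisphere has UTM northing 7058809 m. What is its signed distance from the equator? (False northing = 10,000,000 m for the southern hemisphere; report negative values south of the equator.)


For southern: actual = 7058809 - 10000000 = -2941191 m

-2941191 m


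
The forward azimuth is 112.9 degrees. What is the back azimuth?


back azimuth = (112.9 + 180) mod 360 = 292.9 degrees

292.9 degrees


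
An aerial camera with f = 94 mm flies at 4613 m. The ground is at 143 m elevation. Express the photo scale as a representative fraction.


scale = f / (H - h) = 94 mm / 4470 m = 94 / 4470000 = 1:47553

1:47553


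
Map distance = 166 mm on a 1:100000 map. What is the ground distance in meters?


ground = 166 mm * 100000 / 1000 = 16600.0 m

16600.0 m


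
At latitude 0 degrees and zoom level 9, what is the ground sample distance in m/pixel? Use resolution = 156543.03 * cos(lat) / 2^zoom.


res = 156543.03 * cos(0) / 2^9 = 156543.03 * 1.0 / 512 = 305.75 m/pixel

305.75 m/pixel


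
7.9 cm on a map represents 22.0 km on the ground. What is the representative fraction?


ground = 22.0 km = 2200000 cm; RF denominator = ground / map = 2200000 / 7.9 ≈ 278481; RF = 1:278481

1:278481


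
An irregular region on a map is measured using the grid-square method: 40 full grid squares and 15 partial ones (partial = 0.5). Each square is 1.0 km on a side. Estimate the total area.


effective squares = 40 + 15 * 0.5 = 47.5
area = 47.5 * 1.0 = 47.5 km^2

47.5 km^2


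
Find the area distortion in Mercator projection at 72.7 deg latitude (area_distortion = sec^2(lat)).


area_distortion = 1/cos^2(72.7) = 11.308

11.308


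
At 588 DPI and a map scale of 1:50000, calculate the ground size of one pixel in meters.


pixel_cm = 2.54 / 588 ≈ 0.00432 cm
ground = pixel_cm * 50000 / 100 = 2.54 * 50000 / (588 * 100) = 127000 / 58800 ≈ 2.16 m

2.16 m


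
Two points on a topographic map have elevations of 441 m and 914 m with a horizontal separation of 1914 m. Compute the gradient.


gradient = (914 - 441) / 1914 = 473 / 1914 = 0.2471

0.2471


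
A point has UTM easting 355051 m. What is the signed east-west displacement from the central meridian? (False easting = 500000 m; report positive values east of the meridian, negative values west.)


displacement = 355051 - 500000 = -144949 m

-144949 m


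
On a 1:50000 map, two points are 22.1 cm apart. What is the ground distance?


ground = 22.1 cm * 50000 / 100 = 11050.0 m = 11.05 km

11.05 km


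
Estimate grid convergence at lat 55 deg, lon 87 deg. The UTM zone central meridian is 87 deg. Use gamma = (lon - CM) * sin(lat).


gamma = (87 - 87) * sin(55) = 0 * 0.819152 = 0.0 degrees

0.0 degrees


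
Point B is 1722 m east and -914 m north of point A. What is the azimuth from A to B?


az = atan2(1722, -914) = 118.0 deg
adjusted to 0-360: 118.0 degrees

118.0 degrees


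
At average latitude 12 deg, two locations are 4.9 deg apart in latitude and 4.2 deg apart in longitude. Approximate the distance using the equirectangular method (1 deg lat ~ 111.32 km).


dlat_km = 4.9 * 111.32 = 545.468
dlon_km = 4.2 * 111.32 * cos(12) ≈ 457.327
dist = sqrt(545.468^2 + 457.327^2) ≈ 711.8 km

711.8 km


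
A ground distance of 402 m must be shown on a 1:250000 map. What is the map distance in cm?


map_cm = 402 * 100 / 250000 = 0.1608 cm ≈ 0.16 cm

0.16 cm


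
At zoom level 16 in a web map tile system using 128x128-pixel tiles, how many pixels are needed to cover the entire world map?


tiles per axis = 2^16 = 65536
total tiles = 65536^2 = 4294967296
pixels per axis = 65536 * 128 = 8388608
total pixels = 8388608^2 = 70368744177664

70368744177664 pixels


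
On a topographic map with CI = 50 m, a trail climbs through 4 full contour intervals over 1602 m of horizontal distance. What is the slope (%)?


elevation change = 4 * 50 = 200 m
slope = 200 / 1602 * 100 = 12.5%

12.5%


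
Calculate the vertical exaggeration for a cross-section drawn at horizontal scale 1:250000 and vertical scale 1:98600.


VE = horizontal_scale / vertical_scale = 250000 / 98600 ≈ 2.5

2.5x


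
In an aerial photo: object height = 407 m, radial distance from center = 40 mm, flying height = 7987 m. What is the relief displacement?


d = h * r / H = 407 * 40 / 7987 = 2.04 mm

2.04 mm


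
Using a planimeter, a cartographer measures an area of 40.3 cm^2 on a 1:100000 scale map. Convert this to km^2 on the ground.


ground_area = 40.3 * (100000/100)^2 = 40300000.0 m^2 = 40.3 km^2

40.3 km^2


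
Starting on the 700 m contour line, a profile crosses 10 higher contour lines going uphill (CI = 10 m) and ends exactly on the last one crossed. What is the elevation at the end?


elevation = 700 + 10 * 10 = 800 m

800 m


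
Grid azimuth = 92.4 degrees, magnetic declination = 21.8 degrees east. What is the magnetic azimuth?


magnetic azimuth = grid azimuth - declination (east +ve)
mag_az = 92.4 - 21.8 = 70.6 degrees

70.6 degrees


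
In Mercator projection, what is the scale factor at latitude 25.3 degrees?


SF = 1 / cos(25.3) = 1 / 0.904083 = 1.106

1.106


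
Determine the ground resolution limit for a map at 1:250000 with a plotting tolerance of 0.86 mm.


ground = 0.86 mm * 250000 / 1000 = 215.0 m

215.0 m


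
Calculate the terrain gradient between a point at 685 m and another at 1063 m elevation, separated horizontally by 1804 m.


gradient = (1063 - 685) / 1804 = 378 / 1804 = 0.2095

0.2095


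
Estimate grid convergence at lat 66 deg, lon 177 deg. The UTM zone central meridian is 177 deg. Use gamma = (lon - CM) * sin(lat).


gamma = (177 - 177) * sin(66) = 0 * 0.913545 = 0.0 degrees

0.0 degrees


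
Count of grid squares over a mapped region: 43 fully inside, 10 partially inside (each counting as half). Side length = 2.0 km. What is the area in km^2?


effective squares = 43 + 10 * 0.5 = 48.0
area = 48.0 * 4.0 = 192.0 km^2

192.0 km^2


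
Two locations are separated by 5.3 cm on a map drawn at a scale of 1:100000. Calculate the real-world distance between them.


ground = 5.3 cm * 100000 / 100 = 5300.0 m = 5.3 km

5.3 km


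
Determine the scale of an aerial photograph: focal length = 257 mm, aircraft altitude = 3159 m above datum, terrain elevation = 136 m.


scale = f / (H - h) = 257 mm / 3023 m = 257 / 3023000 = 1:11763

1:11763


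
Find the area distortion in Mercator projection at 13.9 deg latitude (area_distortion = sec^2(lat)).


area_distortion = 1/cos^2(13.9) = 1.061

1.061


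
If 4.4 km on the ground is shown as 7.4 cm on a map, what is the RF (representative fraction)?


ground = 4.4 km = 440000 cm; RF denominator = ground / map = 440000 / 7.4 ≈ 59459; RF = 1:59459

1:59459


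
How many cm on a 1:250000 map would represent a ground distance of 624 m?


map_cm = 624 * 100 / 250000 = 0.2496 cm ≈ 0.25 cm

0.25 cm


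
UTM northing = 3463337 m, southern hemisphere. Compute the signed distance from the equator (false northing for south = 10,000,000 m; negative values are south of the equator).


For southern: actual = 3463337 - 10000000 = -6536663 m

-6536663 m


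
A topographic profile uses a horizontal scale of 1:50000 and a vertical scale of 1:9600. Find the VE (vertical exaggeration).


VE = horizontal_scale / vertical_scale = 50000 / 9600 ≈ 5.2

5.2x


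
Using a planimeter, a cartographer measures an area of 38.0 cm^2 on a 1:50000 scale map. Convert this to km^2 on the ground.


ground_area = 38.0 * (50000/100)^2 = 9500000.0 m^2 = 9.5 km^2

9.5 km^2


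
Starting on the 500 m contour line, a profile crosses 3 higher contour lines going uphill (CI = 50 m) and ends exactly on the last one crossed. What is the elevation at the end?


elevation = 500 + 3 * 50 = 650 m

650 m


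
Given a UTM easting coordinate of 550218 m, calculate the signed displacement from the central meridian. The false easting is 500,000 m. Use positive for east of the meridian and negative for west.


displacement = 550218 - 500000 = 50218 m

50218 m


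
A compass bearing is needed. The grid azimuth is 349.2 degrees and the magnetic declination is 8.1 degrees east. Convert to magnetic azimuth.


magnetic azimuth = grid azimuth - declination (east +ve)
mag_az = 349.2 - 8.1 = 341.1 degrees

341.1 degrees


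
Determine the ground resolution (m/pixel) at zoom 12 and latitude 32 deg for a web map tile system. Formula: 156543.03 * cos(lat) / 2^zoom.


res = 156543.03 * cos(32) / 2^12 = 156543.03 * 0.8480481 / 4096 = 32.41 m/pixel

32.41 m/pixel


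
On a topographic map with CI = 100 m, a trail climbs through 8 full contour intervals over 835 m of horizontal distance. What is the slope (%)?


elevation change = 8 * 100 = 800 m
slope = 800 / 835 * 100 = 95.8%

95.8%


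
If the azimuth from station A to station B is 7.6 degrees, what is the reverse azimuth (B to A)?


back azimuth = (7.6 + 180) mod 360 = 187.6 degrees

187.6 degrees


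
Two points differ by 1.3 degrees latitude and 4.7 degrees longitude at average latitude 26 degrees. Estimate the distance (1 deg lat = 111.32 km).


dlat_km = 1.3 * 111.32 = 144.716
dlon_km = 4.7 * 111.32 * cos(26) ≈ 470.253
dist = sqrt(144.716^2 + 470.253^2) ≈ 492.0 km

492.0 km


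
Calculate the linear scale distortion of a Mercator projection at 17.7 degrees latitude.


SF = 1 / cos(17.7) = 1 / 0.952661 = 1.05

1.05


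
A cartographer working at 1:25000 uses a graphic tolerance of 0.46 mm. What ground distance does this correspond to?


ground = 0.46 mm * 25000 / 1000 = 11.5 m

11.5 m


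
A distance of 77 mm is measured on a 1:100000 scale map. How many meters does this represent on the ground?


ground = 77 mm * 100000 / 1000 = 7700.0 m

7700.0 m


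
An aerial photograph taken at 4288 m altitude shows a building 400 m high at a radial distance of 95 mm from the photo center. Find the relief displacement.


d = h * r / H = 400 * 95 / 4288 = 8.86 mm

8.86 mm


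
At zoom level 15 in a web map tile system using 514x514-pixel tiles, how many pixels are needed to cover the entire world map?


tiles per axis = 2^15 = 32768
total tiles = 32768^2 = 1073741824
pixels per axis = 32768 * 514 = 16842752
total pixels = 16842752^2 = 283678294933504

283678294933504 pixels


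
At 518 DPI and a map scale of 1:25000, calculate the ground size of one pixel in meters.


pixel_cm = 2.54 / 518 ≈ 0.004903 cm
ground = pixel_cm * 25000 / 100 = 2.54 * 25000 / (518 * 100) = 63500 / 51800 ≈ 1.23 m

1.23 m


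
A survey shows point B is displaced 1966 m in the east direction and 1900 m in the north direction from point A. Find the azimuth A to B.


az = atan2(1966, 1900) = 46.0 deg
adjusted to 0-360: 46.0 degrees

46.0 degrees


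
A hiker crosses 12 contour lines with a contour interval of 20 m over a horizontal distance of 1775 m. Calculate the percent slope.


elevation change = 12 * 20 = 240 m
slope = 240 / 1775 * 100 = 13.5%

13.5%


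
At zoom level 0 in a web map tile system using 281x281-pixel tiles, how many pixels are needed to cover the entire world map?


tiles per axis = 2^0 = 1
total tiles = 1^2 = 1
pixels per axis = 1 * 281 = 281
total pixels = 281^2 = 78961

78961 pixels


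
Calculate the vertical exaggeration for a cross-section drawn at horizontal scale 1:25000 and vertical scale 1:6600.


VE = horizontal_scale / vertical_scale = 25000 / 6600 ≈ 3.8

3.8x


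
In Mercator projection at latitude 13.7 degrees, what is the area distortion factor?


area_distortion = 1/cos^2(13.7) = 1.059

1.059


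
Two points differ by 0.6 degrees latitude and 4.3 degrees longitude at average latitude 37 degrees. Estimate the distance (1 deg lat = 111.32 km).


dlat_km = 0.6 * 111.32 = 66.792
dlon_km = 4.3 * 111.32 * cos(37) ≈ 382.288
dist = sqrt(66.792^2 + 382.288^2) ≈ 388.1 km

388.1 km


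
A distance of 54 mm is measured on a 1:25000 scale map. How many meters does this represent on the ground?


ground = 54 mm * 25000 / 1000 = 1350.0 m

1350.0 m


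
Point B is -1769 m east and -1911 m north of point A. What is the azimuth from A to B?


az = atan2(-1769, -1911) = -137.2 deg
adjusted to 0-360: 222.8 degrees

222.8 degrees


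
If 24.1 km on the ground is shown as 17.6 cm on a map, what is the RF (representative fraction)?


ground = 24.1 km = 2410000 cm; RF denominator = ground / map = 2410000 / 17.6 ≈ 136932; RF = 1:136932

1:136932


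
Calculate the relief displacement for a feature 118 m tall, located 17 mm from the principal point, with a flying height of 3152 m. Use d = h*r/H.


d = h * r / H = 118 * 17 / 3152 = 0.64 mm

0.64 mm


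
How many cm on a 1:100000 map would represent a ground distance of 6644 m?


map_cm = 6644 * 100 / 100000 = 6.644 cm ≈ 6.64 cm

6.64 cm


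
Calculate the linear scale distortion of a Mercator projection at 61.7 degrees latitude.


SF = 1 / cos(61.7) = 1 / 0.474088 = 2.109

2.109


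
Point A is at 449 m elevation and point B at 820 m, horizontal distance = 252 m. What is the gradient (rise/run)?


gradient = (820 - 449) / 252 = 371 / 252 = 1.4722

1.4722


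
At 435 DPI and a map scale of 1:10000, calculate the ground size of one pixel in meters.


pixel_cm = 2.54 / 435 ≈ 0.005839 cm
ground = pixel_cm * 10000 / 100 = 2.54 * 10000 / (435 * 100) = 25400 / 43500 ≈ 0.58 m

0.58 m


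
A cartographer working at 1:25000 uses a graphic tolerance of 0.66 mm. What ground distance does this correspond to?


ground = 0.66 mm * 25000 / 1000 = 16.5 m

16.5 m


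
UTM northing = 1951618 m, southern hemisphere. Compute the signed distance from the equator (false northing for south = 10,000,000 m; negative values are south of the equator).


For southern: actual = 1951618 - 10000000 = -8048382 m

-8048382 m


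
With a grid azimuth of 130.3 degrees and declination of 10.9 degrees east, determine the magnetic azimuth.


magnetic azimuth = grid azimuth - declination (east +ve)
mag_az = 130.3 - 10.9 = 119.4 degrees

119.4 degrees


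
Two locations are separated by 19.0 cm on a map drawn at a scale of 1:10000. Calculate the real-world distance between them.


ground = 19.0 cm * 10000 / 100 = 1900.0 m = 1.9 km

1.9 km


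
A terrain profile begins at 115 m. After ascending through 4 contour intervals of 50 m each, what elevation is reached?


elevation = 115 + 4 * 50 = 315 m

315 m


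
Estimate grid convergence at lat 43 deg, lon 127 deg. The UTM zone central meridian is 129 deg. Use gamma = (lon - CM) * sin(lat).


gamma = (127 - 129) * sin(43) = -2 * 0.681998 = -1.364 degrees

-1.364 degrees


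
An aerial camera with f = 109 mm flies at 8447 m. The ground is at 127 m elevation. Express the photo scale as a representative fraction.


scale = f / (H - h) = 109 mm / 8320 m = 109 / 8320000 = 1:76330

1:76330


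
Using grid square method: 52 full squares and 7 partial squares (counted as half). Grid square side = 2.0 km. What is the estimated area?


effective squares = 52 + 7 * 0.5 = 55.5
area = 55.5 * 4.0 = 222.0 km^2

222.0 km^2


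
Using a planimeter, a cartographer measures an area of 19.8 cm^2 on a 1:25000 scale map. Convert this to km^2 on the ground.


ground_area = 19.8 * (25000/100)^2 = 1237500.0 m^2 = 1.2375 km^2 ≈ 1.238 km^2

1.238 km^2


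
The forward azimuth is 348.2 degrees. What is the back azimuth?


back azimuth = (348.2 + 180) mod 360 = 168.2 degrees

168.2 degrees


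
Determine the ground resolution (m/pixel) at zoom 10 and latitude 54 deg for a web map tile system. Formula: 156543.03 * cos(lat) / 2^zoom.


res = 156543.03 * cos(54) / 2^10 = 156543.03 * 0.58778525 / 1024 = 89.86 m/pixel

89.86 m/pixel


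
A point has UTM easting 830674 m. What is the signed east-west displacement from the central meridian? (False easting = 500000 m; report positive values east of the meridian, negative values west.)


displacement = 830674 - 500000 = 330674 m

330674 m


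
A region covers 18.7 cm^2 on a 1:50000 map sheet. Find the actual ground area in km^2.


ground_area = 18.7 * (50000/100)^2 = 4675000.0 m^2 = 4.675 km^2

4.675 km^2


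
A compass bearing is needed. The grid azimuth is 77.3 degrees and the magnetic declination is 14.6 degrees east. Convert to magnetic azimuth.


magnetic azimuth = grid azimuth - declination (east +ve)
mag_az = 77.3 - 14.6 = 62.7 degrees

62.7 degrees


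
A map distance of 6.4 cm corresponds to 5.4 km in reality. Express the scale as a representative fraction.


ground = 5.4 km = 540000 cm; RF denominator = ground / map = 540000 / 6.4 = 84375; RF = 1:84375

1:84375


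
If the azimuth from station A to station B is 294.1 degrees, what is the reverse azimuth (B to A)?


back azimuth = (294.1 + 180) mod 360 = 114.1 degrees

114.1 degrees


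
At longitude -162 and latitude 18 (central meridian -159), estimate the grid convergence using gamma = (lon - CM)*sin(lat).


gamma = (-162 - -159) * sin(18) = -3 * 0.309017 = -0.927 degrees

-0.927 degrees


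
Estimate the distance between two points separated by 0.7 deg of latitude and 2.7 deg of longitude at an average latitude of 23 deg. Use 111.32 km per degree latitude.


dlat_km = 0.7 * 111.32 = 77.924
dlon_km = 2.7 * 111.32 * cos(23) ≈ 276.671
dist = sqrt(77.924^2 + 276.671^2) ≈ 287.4 km

287.4 km


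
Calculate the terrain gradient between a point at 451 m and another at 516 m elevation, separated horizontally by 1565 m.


gradient = (516 - 451) / 1565 = 65 / 1565 = 0.0415

0.0415


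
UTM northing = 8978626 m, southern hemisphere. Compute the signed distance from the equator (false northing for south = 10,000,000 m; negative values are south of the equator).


For southern: actual = 8978626 - 10000000 = -1021374 m

-1021374 m


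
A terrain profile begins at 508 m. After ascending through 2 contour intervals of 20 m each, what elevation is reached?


elevation = 508 + 2 * 20 = 548 m

548 m


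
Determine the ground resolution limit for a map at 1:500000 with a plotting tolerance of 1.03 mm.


ground = 1.03 mm * 500000 / 1000 = 515.0 m

515.0 m


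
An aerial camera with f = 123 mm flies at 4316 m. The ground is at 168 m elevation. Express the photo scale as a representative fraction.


scale = f / (H - h) = 123 mm / 4148 m = 123 / 4148000 = 1:33724

1:33724


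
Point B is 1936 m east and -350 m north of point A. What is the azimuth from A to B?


az = atan2(1936, -350) = 100.2 deg
adjusted to 0-360: 100.2 degrees

100.2 degrees


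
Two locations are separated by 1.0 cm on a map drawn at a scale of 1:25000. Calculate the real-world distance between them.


ground = 1.0 cm * 25000 / 100 = 250.0 m

250.0 m


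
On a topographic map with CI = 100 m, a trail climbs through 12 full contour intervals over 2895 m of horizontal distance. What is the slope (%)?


elevation change = 12 * 100 = 1200 m
slope = 1200 / 2895 * 100 = 41.5%

41.5%


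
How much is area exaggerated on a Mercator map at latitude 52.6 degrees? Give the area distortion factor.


area_distortion = 1/cos^2(52.6) = 2.711

2.711


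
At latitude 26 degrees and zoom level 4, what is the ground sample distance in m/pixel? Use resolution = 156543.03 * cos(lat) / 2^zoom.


res = 156543.03 * cos(26) / 2^4 = 156543.03 * 0.89879405 / 16 = 8793.75 m/pixel

8793.75 m/pixel


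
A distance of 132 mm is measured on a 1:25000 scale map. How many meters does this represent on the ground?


ground = 132 mm * 25000 / 1000 = 3300.0 m

3300.0 m


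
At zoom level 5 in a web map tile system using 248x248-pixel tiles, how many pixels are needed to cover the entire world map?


tiles per axis = 2^5 = 32
total tiles = 32^2 = 1024
pixels per axis = 32 * 248 = 7936
total pixels = 7936^2 = 62980096

62980096 pixels


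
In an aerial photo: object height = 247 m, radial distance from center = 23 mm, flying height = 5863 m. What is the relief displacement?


d = h * r / H = 247 * 23 / 5863 = 0.97 mm

0.97 mm


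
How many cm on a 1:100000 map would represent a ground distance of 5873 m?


map_cm = 5873 * 100 / 100000 = 5.873 cm ≈ 5.87 cm

5.87 cm


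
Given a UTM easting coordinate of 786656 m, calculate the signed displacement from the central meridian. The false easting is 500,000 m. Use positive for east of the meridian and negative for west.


displacement = 786656 - 500000 = 286656 m

286656 m


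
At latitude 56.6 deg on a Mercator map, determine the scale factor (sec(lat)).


SF = 1 / cos(56.6) = 1 / 0.550481 = 1.817

1.817


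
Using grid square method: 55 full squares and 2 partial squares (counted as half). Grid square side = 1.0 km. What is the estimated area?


effective squares = 55 + 2 * 0.5 = 56.0
area = 56.0 * 1.0 = 56.0 km^2

56.0 km^2


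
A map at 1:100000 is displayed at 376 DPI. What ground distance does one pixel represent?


pixel_cm = 2.54 / 376 ≈ 0.006755 cm
ground = pixel_cm * 100000 / 100 = 2.54 * 100000 / (376 * 100) = 254000 / 37600 ≈ 6.76 m

6.76 m


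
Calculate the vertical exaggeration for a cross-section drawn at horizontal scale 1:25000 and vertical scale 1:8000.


VE = horizontal_scale / vertical_scale = 25000 / 8000 = 3.125 ≈ 3.1

3.1x


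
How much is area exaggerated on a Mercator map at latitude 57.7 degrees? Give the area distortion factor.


area_distortion = 1/cos^2(57.7) = 3.502

3.502


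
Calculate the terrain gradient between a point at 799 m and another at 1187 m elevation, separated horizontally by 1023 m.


gradient = (1187 - 799) / 1023 = 388 / 1023 = 0.3793

0.3793


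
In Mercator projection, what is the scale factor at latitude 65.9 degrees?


SF = 1 / cos(65.9) = 1 / 0.40833 = 2.449

2.449


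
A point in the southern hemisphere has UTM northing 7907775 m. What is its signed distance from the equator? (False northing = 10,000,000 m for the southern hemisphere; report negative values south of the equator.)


For southern: actual = 7907775 - 10000000 = -2092225 m

-2092225 m


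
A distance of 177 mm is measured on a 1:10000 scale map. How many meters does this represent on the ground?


ground = 177 mm * 10000 / 1000 = 1770.0 m

1770.0 m


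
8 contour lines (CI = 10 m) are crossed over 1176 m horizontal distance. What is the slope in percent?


elevation change = 8 * 10 = 80 m
slope = 80 / 1176 * 100 = 6.8%

6.8%


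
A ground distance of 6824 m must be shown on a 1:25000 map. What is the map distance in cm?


map_cm = 6824 * 100 / 25000 = 27.296 cm ≈ 27.3 cm

27.3 cm


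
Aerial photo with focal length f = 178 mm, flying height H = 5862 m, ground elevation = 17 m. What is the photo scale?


scale = f / (H - h) = 178 mm / 5845 m = 178 / 5845000 = 1:32837

1:32837


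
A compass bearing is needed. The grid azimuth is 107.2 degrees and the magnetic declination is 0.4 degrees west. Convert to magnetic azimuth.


magnetic azimuth = grid azimuth - declination (east +ve)
mag_az = 107.2 - -0.4 = 107.6 degrees

107.6 degrees


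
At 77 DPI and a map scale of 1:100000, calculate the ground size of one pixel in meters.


pixel_cm = 2.54 / 77 ≈ 0.032987 cm
ground = pixel_cm * 100000 / 100 = 2.54 * 100000 / (77 * 100) = 254000 / 7700 ≈ 32.99 m

32.99 m


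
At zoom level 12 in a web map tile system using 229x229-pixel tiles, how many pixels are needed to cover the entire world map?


tiles per axis = 2^12 = 4096
total tiles = 4096^2 = 16777216
pixels per axis = 4096 * 229 = 937984
total pixels = 937984^2 = 879813984256

879813984256 pixels


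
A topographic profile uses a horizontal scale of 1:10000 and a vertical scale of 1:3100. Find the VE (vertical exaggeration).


VE = horizontal_scale / vertical_scale = 10000 / 3100 ≈ 3.2

3.2x


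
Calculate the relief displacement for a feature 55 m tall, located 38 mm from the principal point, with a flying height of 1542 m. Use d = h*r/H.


d = h * r / H = 55 * 38 / 1542 = 1.36 mm

1.36 mm


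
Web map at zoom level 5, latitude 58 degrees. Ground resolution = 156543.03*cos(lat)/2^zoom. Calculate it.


res = 156543.03 * cos(58) / 2^5 = 156543.03 * 0.52991926 / 32 = 2592.35 m/pixel

2592.35 m/pixel


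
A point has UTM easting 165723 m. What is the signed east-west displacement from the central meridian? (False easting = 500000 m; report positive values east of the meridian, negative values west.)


displacement = 165723 - 500000 = -334277 m

-334277 m


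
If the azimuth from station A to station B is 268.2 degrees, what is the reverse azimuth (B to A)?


back azimuth = (268.2 + 180) mod 360 = 88.2 degrees

88.2 degrees


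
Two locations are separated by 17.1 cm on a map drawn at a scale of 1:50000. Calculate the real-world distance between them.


ground = 17.1 cm * 50000 / 100 = 8550.0 m = 8.55 km

8.55 km


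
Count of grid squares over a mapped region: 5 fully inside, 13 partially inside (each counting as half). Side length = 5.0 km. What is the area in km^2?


effective squares = 5 + 13 * 0.5 = 11.5
area = 11.5 * 25.0 = 287.5 km^2

287.5 km^2


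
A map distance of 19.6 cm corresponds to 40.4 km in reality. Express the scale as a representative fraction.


ground = 40.4 km = 4040000 cm; RF denominator = ground / map = 4040000 / 19.6 ≈ 206122; RF = 1:206122

1:206122


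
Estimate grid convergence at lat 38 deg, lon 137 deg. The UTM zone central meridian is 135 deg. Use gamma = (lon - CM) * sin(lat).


gamma = (137 - 135) * sin(38) = 2 * 0.615661 = 1.231 degrees

1.231 degrees


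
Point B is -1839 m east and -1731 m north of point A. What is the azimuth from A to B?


az = atan2(-1839, -1731) = -133.3 deg
adjusted to 0-360: 226.7 degrees

226.7 degrees


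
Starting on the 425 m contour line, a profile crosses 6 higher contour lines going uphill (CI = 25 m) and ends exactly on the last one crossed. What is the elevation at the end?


elevation = 425 + 6 * 25 = 575 m

575 m


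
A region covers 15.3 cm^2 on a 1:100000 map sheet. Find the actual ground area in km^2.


ground_area = 15.3 * (100000/100)^2 = 15300000.0 m^2 = 15.3 km^2

15.3 km^2


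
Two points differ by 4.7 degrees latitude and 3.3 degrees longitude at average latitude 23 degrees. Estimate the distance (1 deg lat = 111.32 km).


dlat_km = 4.7 * 111.32 = 523.204
dlon_km = 3.3 * 111.32 * cos(23) ≈ 338.153
dist = sqrt(523.204^2 + 338.153^2) ≈ 623.0 km

623.0 km


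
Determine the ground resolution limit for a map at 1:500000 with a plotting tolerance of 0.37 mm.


ground = 0.37 mm * 500000 / 1000 = 185.0 m

185.0 m


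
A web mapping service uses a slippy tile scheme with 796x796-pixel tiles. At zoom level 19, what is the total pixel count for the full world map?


tiles per axis = 2^19 = 524288
total tiles = 524288^2 = 274877906944
pixels per axis = 524288 * 796 = 417333248
total pixels = 417333248^2 = 174167039886229504

174167039886229504 pixels
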